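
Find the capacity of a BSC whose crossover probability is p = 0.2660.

For BSC with error probability p:
C = 1 - H(p) where H(p) is binary entropy
H(0.2660) = -0.2660 × log₂(0.2660) - 0.7340 × log₂(0.7340)
H(p) = 0.8357
C = 1 - 0.8357 = 0.1643 bits/use


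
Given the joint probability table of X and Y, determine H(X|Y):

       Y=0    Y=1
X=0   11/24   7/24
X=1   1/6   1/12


H(X|Y) = Σ_y p(y) H(X|Y=y)
  p(Y=0) = 5/8, H(X|Y=0) = 0.8366
  p(Y=1) = 3/8, H(X|Y=1) = 0.7642
H(X|Y) = 0.6250×0.8366 + 0.3750×0.7642 = 0.8095 bits


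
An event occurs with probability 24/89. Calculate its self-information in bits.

Information content I(x) = -log₂(p(x))
I = -log₂(24/89) = -log₂(0.2697)
I = 1.8908 bits


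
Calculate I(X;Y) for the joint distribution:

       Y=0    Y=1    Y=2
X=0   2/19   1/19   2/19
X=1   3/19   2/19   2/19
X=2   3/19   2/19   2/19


H(X) = 1.5683, H(Y) = 1.5574, H(X,Y) = 3.1158
I(X;Y) = H(X) + H(Y) - H(X,Y) = 0.0099 bits


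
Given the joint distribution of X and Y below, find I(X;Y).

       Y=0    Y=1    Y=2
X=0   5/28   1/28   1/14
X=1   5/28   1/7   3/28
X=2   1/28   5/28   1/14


H(X) = 1.5567, H(Y) = 1.5601, H(X,Y) = 2.9651
I(X;Y) = H(X) + H(Y) - H(X,Y) = 0.1516 bits


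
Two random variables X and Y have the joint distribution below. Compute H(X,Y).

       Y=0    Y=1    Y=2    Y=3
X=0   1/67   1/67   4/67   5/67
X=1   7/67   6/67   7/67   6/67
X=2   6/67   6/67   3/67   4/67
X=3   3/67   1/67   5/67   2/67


H(X,Y) = -Σ p(x,y) log₂ p(x,y)
  p(0,0)=1/67: -0.0149 × log₂(0.0149) = 0.0905
  p(0,1)=1/67: -0.0149 × log₂(0.0149) = 0.0905
  p(0,2)=4/67: -0.0597 × log₂(0.0597) = 0.2428
  p(0,3)=5/67: -0.0746 × log₂(0.0746) = 0.2794
  p(1,0)=7/67: -0.1045 × log₂(0.1045) = 0.3405
  p(1,1)=6/67: -0.0896 × log₂(0.0896) = 0.3117
  p(1,2)=7/67: -0.1045 × log₂(0.1045) = 0.3405
  p(1,3)=6/67: -0.0896 × log₂(0.0896) = 0.3117
  p(2,0)=6/67: -0.0896 × log₂(0.0896) = 0.3117
  p(2,1)=6/67: -0.0896 × log₂(0.0896) = 0.3117
  p(2,2)=3/67: -0.0448 × log₂(0.0448) = 0.2006
  p(2,3)=4/67: -0.0597 × log₂(0.0597) = 0.2428
  p(3,0)=3/67: -0.0448 × log₂(0.0448) = 0.2006
  p(3,1)=1/67: -0.0149 × log₂(0.0149) = 0.0905
  p(3,2)=5/67: -0.0746 × log₂(0.0746) = 0.2794
  p(3,3)=2/67: -0.0299 × log₂(0.0299) = 0.1512
H(X,Y) = 3.7964 bits


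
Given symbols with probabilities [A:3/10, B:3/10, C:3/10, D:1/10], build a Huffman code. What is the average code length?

Huffman tree construction:
Combine smallest probabilities repeatedly
Resulting codes:
  A: 01 (length 2)
  B: 10 (length 2)
  C: 11 (length 2)
  D: 00 (length 2)
Average length = Σ p(s) × length(s) = 2.0000 bits


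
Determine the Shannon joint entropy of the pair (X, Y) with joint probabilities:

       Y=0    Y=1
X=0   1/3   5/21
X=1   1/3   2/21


H(X,Y) = -Σ p(x,y) log₂ p(x,y)
  p(0,0)=1/3: -0.3333 × log₂(0.3333) = 0.5283
  p(0,1)=5/21: -0.2381 × log₂(0.2381) = 0.4929
  p(1,0)=1/3: -0.3333 × log₂(0.3333) = 0.5283
  p(1,1)=2/21: -0.0952 × log₂(0.0952) = 0.3231
H(X,Y) = 1.8727 bits


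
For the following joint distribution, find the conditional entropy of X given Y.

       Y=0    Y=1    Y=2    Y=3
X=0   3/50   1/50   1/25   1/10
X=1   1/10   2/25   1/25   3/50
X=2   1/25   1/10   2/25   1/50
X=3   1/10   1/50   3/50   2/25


H(X|Y) = Σ_y p(y) H(X|Y=y)
  p(Y=0) = 3/10, H(X|Y=0) = 1.9086
  p(Y=1) = 11/50, H(X|Y=1) = 1.6767
  p(Y=2) = 11/50, H(X|Y=2) = 1.9363
  p(Y=3) = 13/50, H(X|Y=3) = 1.8262
H(X|Y) = 0.3000×1.9086 + 0.2200×1.6767 + 0.2200×1.9363 + 0.2600×1.8262 = 1.8423 bits


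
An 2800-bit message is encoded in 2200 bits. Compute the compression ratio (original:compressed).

Compression ratio = Original / Compressed
= 2800 / 2200 = 1.27:1


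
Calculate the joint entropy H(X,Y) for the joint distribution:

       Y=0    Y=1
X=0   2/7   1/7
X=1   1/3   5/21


H(X,Y) = -Σ p(x,y) log₂ p(x,y)
  p(0,0)=2/7: -0.2857 × log₂(0.2857) = 0.5164
  p(0,1)=1/7: -0.1429 × log₂(0.1429) = 0.4011
  p(1,0)=1/3: -0.3333 × log₂(0.3333) = 0.5283
  p(1,1)=5/21: -0.2381 × log₂(0.2381) = 0.4929
H(X,Y) = 1.9387 bits


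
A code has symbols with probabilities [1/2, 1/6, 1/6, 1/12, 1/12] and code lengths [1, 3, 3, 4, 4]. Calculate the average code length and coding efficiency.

Average length L = Σ p_i × l_i = 2.1667 bits
Entropy H = 1.9591 bits
Efficiency η = H/L × 100% = 90.42%


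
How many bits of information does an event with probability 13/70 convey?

Information content I(x) = -log₂(p(x))
I = -log₂(13/70) = -log₂(0.1857)
I = 2.4288 bits


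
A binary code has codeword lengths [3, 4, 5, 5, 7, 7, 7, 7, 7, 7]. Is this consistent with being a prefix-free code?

Kraft inequality: Σ 2^(-l_i) ≤ 1 for prefix-free code
Calculating: 2^(-3) + 2^(-4) + 2^(-5) + 2^(-5) + 2^(-7) + 2^(-7) + 2^(-7) + 2^(-7) + 2^(-7) + 2^(-7)
= 0.125 + 0.0625 + 0.03125 + 0.03125 + 0.0078125 + 0.0078125 + 0.0078125 + 0.0078125 + 0.0078125 + 0.0078125
= 0.2969
Since 0.2969 ≤ 1, prefix-free code exists


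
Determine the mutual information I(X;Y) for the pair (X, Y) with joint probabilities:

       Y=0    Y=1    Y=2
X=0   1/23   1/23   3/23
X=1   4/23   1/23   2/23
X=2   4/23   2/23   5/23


H(X) = 1.5099, H(Y) = 1.4910, H(X,Y) = 2.9425
I(X;Y) = H(X) + H(Y) - H(X,Y) = 0.0584 bits


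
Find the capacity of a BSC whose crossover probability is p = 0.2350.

For BSC with error probability p:
C = 1 - H(p) where H(p) is binary entropy
H(0.2350) = -0.2350 × log₂(0.2350) - 0.7650 × log₂(0.7650)
H(p) = 0.7866
C = 1 - 0.7866 = 0.2134 bits/use


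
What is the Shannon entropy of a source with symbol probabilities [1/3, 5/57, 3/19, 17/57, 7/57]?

H(X) = -Σ p(x) log₂ p(x)
  -1/3 × log₂(1/3) = 0.5283
  -5/57 × log₂(5/57) = 0.3080
  -3/19 × log₂(3/19) = 0.4205
  -17/57 × log₂(17/57) = 0.5206
  -7/57 × log₂(7/57) = 0.3716
H(X) = 2.1489 bits


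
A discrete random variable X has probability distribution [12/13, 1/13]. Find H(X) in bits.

H(X) = -Σ p(x) log₂ p(x)
  -12/13 × log₂(12/13) = 0.1066
  -1/13 × log₂(1/13) = 0.2846
H(X) = 0.3912 bits


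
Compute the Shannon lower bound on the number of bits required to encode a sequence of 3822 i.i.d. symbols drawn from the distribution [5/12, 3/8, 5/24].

Entropy H = 1.5284 bits/symbol
Minimum bits = H × n = 1.5284 × 3822
= 5841.43 bits


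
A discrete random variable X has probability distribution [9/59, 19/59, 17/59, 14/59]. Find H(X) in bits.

H(X) = -Σ p(x) log₂ p(x)
  -9/59 × log₂(9/59) = 0.4138
  -19/59 × log₂(19/59) = 0.5264
  -17/59 × log₂(17/59) = 0.5173
  -14/59 × log₂(14/59) = 0.4924
H(X) = 1.9499 bits


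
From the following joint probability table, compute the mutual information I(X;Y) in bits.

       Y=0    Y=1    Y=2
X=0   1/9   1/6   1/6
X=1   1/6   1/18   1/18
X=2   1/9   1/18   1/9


H(X) = 1.5466, H(Y) = 1.5715, H(X,Y) = 3.0441
I(X;Y) = H(X) + H(Y) - H(X,Y) = 0.0741 bits


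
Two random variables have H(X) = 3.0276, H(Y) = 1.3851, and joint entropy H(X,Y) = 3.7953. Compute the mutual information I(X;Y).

I(X;Y) = H(X) + H(Y) - H(X,Y)
I(X;Y) = 3.0276 + 1.3851 - 3.7953 = 0.6174 bits


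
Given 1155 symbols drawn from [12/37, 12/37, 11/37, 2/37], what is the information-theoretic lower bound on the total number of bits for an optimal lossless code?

Entropy H = 1.8015 bits/symbol
Minimum bits = H × n = 1.8015 × 1155
= 2080.78 bits


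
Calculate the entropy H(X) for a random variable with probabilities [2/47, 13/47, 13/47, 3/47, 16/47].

H(X) = -Σ p(x) log₂ p(x)
  -2/47 × log₂(2/47) = 0.1938
  -13/47 × log₂(13/47) = 0.5128
  -13/47 × log₂(13/47) = 0.5128
  -3/47 × log₂(3/47) = 0.2534
  -16/47 × log₂(16/47) = 0.5292
H(X) = 2.0021 bits


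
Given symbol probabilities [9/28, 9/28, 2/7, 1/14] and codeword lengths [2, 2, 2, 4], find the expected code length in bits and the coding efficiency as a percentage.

Average length L = Σ p_i × l_i = 2.1429 bits
Entropy H = 1.8410 bits
Efficiency η = H/L × 100% = 85.91%


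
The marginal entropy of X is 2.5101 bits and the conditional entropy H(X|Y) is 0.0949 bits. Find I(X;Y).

I(X;Y) = H(X) - H(X|Y)
I(X;Y) = 2.5101 - 0.0949 = 2.4152 bits


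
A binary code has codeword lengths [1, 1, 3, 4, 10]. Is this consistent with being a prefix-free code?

Kraft inequality: Σ 2^(-l_i) ≤ 1 for prefix-free code
Calculating: 2^(-1) + 2^(-1) + 2^(-3) + 2^(-4) + 2^(-10)
= 0.5 + 0.5 + 0.125 + 0.0625 + 0.0009765625
= 1.1885
Since 1.1885 > 1, prefix-free code does not exist


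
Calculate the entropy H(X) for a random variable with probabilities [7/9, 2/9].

H(X) = -Σ p(x) log₂ p(x)
  -7/9 × log₂(7/9) = 0.2820
  -2/9 × log₂(2/9) = 0.4822
H(X) = 0.7642 bits


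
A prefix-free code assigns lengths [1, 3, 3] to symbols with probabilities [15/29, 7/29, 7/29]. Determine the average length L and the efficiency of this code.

Average length L = Σ p_i × l_i = 1.9655 bits
Entropy H = 1.4819 bits
Efficiency η = H/L × 100% = 75.39%


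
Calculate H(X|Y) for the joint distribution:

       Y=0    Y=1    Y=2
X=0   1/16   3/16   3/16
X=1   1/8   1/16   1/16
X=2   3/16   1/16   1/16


H(X|Y) = Σ_y p(y) H(X|Y=y)
  p(Y=0) = 3/8, H(X|Y=0) = 1.4591
  p(Y=1) = 5/16, H(X|Y=1) = 1.3710
  p(Y=2) = 5/16, H(X|Y=2) = 1.3710
H(X|Y) = 0.3750×1.4591 + 0.3125×1.3710 + 0.3125×1.3710 = 1.4040 bits


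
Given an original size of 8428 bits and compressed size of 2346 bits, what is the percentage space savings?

Space savings = (1 - Compressed/Original) × 100%
= (1 - 2346/8428) × 100%
= 72.16%


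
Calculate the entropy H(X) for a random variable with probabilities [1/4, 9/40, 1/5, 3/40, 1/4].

H(X) = -Σ p(x) log₂ p(x)
  -1/4 × log₂(1/4) = 0.5000
  -9/40 × log₂(9/40) = 0.4842
  -1/5 × log₂(1/5) = 0.4644
  -3/40 × log₂(3/40) = 0.2803
  -1/4 × log₂(1/4) = 0.5000
H(X) = 2.2289 bits


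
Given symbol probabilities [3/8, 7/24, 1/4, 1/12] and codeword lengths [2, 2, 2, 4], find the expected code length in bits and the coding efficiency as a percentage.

Average length L = Σ p_i × l_i = 2.1667 bits
Entropy H = 1.8479 bits
Efficiency η = H/L × 100% = 85.29%


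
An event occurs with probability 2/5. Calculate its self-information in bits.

Information content I(x) = -log₂(p(x))
I = -log₂(2/5) = -log₂(0.4000)
I = 1.3219 bits


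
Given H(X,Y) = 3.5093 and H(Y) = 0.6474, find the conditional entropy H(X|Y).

Chain rule: H(X,Y) = H(X|Y) + H(Y)
H(X|Y) = H(X,Y) - H(Y) = 3.5093 - 0.6474 = 2.8619 bits


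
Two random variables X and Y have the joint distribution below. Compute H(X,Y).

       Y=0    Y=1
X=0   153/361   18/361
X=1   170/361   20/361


H(X,Y) = -Σ p(x,y) log₂ p(x,y)
  p(0,0)=153/361: -0.4238 × log₂(0.4238) = 0.5249
  p(0,1)=18/361: -0.0499 × log₂(0.0499) = 0.2157
  p(1,0)=170/361: -0.4709 × log₂(0.4709) = 0.5116
  p(1,1)=20/361: -0.0554 × log₂(0.0554) = 0.2312
H(X,Y) = 1.4835 bits


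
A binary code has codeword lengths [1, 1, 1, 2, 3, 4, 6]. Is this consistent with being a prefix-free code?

Kraft inequality: Σ 2^(-l_i) ≤ 1 for prefix-free code
Calculating: 2^(-1) + 2^(-1) + 2^(-1) + 2^(-2) + 2^(-3) + 2^(-4) + 2^(-6)
= 0.5 + 0.5 + 0.5 + 0.25 + 0.125 + 0.0625 + 0.015625
= 1.9531
Since 1.9531 > 1, prefix-free code does not exist


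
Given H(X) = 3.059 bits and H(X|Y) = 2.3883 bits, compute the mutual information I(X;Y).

I(X;Y) = H(X) - H(X|Y)
I(X;Y) = 3.059 - 2.3883 = 0.6707 bits


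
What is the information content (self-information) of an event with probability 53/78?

Information content I(x) = -log₂(p(x))
I = -log₂(53/78) = -log₂(0.6795)
I = 0.5575 bits


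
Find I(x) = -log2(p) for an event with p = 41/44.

Information content I(x) = -log₂(p(x))
I = -log₂(41/44) = -log₂(0.9318)
I = 0.1019 bits


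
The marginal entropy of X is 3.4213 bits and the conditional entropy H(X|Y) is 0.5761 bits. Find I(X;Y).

I(X;Y) = H(X) - H(X|Y)
I(X;Y) = 3.4213 - 0.5761 = 2.8452 bits


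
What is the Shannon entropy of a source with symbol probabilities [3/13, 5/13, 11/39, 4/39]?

H(X) = -Σ p(x) log₂ p(x)
  -3/13 × log₂(3/13) = 0.4882
  -5/13 × log₂(5/13) = 0.5302
  -11/39 × log₂(11/39) = 0.5150
  -4/39 × log₂(4/39) = 0.3370
H(X) = 1.8704 bits


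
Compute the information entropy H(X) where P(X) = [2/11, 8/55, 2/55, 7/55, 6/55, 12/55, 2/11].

H(X) = -Σ p(x) log₂ p(x)
  -2/11 × log₂(2/11) = 0.4472
  -8/55 × log₂(8/55) = 0.4046
  -2/55 × log₂(2/55) = 0.1739
  -7/55 × log₂(7/55) = 0.3785
  -6/55 × log₂(6/55) = 0.3487
  -12/55 × log₂(12/55) = 0.4792
  -2/11 × log₂(2/11) = 0.4472
H(X) = 2.6792 bits


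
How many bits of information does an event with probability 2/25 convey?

Information content I(x) = -log₂(p(x))
I = -log₂(2/25) = -log₂(0.0800)
I = 3.6439 bits


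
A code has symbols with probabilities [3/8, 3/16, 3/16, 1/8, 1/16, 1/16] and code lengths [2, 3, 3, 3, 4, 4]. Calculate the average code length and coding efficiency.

Average length L = Σ p_i × l_i = 2.7500 bits
Entropy H = 2.3113 bits
Efficiency η = H/L × 100% = 84.05%


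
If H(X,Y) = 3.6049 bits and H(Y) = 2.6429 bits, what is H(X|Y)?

Chain rule: H(X,Y) = H(X|Y) + H(Y)
H(X|Y) = H(X,Y) - H(Y) = 3.6049 - 2.6429 = 0.962 bits


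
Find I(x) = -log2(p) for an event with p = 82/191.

Information content I(x) = -log₂(p(x))
I = -log₂(82/191) = -log₂(0.4293)
I = 1.2199 bits


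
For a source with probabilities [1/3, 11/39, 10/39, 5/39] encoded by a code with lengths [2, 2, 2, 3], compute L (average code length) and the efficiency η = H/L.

Average length L = Σ p_i × l_i = 2.1282 bits
Entropy H = 1.9267 bits
Efficiency η = H/L × 100% = 90.53%


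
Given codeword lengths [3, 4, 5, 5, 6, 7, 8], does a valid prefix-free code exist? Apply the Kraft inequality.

Kraft inequality: Σ 2^(-l_i) ≤ 1 for prefix-free code
Calculating: 2^(-3) + 2^(-4) + 2^(-5) + 2^(-5) + 2^(-6) + 2^(-7) + 2^(-8)
= 0.125 + 0.0625 + 0.03125 + 0.03125 + 0.015625 + 0.0078125 + 0.00390625
= 0.2773
Since 0.2773 ≤ 1, prefix-free code exists


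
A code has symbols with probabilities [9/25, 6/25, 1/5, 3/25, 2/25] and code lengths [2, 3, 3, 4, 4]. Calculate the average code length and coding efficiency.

Average length L = Σ p_i × l_i = 2.8400 bits
Entropy H = 2.1477 bits
Efficiency η = H/L × 100% = 75.62%


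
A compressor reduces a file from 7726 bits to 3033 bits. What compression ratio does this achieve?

Compression ratio = Original / Compressed
= 7726 / 3033 = 2.55:1


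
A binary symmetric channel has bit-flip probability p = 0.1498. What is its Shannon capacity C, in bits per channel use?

For BSC with error probability p:
C = 1 - H(p) where H(p) is binary entropy
H(0.1498) = -0.1498 × log₂(0.1498) - 0.8502 × log₂(0.8502)
H(p) = 0.6093
C = 1 - 0.6093 = 0.3907 bits/use


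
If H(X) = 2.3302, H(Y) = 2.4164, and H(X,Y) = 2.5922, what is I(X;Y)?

I(X;Y) = H(X) + H(Y) - H(X,Y)
I(X;Y) = 2.3302 + 2.4164 - 2.5922 = 2.1544 bits


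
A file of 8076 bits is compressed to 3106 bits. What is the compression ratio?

Compression ratio = Original / Compressed
= 8076 / 3106 = 2.60:1


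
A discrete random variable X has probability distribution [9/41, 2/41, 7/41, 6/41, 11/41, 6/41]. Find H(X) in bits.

H(X) = -Σ p(x) log₂ p(x)
  -9/41 × log₂(9/41) = 0.4802
  -2/41 × log₂(2/41) = 0.2126
  -7/41 × log₂(7/41) = 0.4354
  -6/41 × log₂(6/41) = 0.4057
  -11/41 × log₂(11/41) = 0.5093
  -6/41 × log₂(6/41) = 0.4057
H(X) = 2.4489 bits


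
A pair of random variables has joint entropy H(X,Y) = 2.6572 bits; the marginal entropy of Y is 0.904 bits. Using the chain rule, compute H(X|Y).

Chain rule: H(X,Y) = H(X|Y) + H(Y)
H(X|Y) = H(X,Y) - H(Y) = 2.6572 - 0.904 = 1.7532 bits


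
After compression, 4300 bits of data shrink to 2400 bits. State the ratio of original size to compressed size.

Compression ratio = Original / Compressed
= 4300 / 2400 = 1.79:1


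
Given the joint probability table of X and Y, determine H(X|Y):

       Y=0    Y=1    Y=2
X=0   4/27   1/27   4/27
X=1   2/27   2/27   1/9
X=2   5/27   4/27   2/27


H(X|Y) = Σ_y p(y) H(X|Y=y)
  p(Y=0) = 11/27, H(X|Y=0) = 1.4949
  p(Y=1) = 7/27, H(X|Y=1) = 1.3788
  p(Y=2) = 1/3, H(X|Y=2) = 1.5305
H(X|Y) = 0.4074×1.4949 + 0.2593×1.3788 + 0.3333×1.5305 = 1.4767 bits


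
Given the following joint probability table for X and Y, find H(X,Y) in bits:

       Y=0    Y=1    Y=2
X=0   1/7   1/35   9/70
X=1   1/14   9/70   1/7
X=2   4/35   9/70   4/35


H(X,Y) = -Σ p(x,y) log₂ p(x,y)
  p(0,0)=1/7: -0.1429 × log₂(0.1429) = 0.4011
  p(0,1)=1/35: -0.0286 × log₂(0.0286) = 0.1466
  p(0,2)=9/70: -0.1286 × log₂(0.1286) = 0.3805
  p(1,0)=1/14: -0.0714 × log₂(0.0714) = 0.2720
  p(1,1)=9/70: -0.1286 × log₂(0.1286) = 0.3805
  p(1,2)=1/7: -0.1429 × log₂(0.1429) = 0.4011
  p(2,0)=4/35: -0.1143 × log₂(0.1143) = 0.3576
  p(2,1)=9/70: -0.1286 × log₂(0.1286) = 0.3805
  p(2,2)=4/35: -0.1143 × log₂(0.1143) = 0.3576
H(X,Y) = 3.0773 bits


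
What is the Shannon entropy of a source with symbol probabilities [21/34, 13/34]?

H(X) = -Σ p(x) log₂ p(x)
  -21/34 × log₂(21/34) = 0.4294
  -13/34 × log₂(13/34) = 0.5303
H(X) = 0.9597 bits


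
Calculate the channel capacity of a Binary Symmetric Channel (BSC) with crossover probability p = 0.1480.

For BSC with error probability p:
C = 1 - H(p) where H(p) is binary entropy
H(0.1480) = -0.1480 × log₂(0.1480) - 0.8520 × log₂(0.8520)
H(p) = 0.6048
C = 1 - 0.6048 = 0.3952 bits/use


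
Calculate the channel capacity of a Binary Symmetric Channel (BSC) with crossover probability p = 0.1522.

For BSC with error probability p:
C = 1 - H(p) where H(p) is binary entropy
H(0.1522) = -0.1522 × log₂(0.1522) - 0.8478 × log₂(0.8478)
H(p) = 0.6153
C = 1 - 0.6153 = 0.3847 bits/use


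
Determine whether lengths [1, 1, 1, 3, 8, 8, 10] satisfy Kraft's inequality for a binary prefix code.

Kraft inequality: Σ 2^(-l_i) ≤ 1 for prefix-free code
Calculating: 2^(-1) + 2^(-1) + 2^(-1) + 2^(-3) + 2^(-8) + 2^(-8) + 2^(-10)
= 0.5 + 0.5 + 0.5 + 0.125 + 0.00390625 + 0.00390625 + 0.0009765625
= 1.6338
Since 1.6338 > 1, prefix-free code does not exist


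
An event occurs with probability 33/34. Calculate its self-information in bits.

Information content I(x) = -log₂(p(x))
I = -log₂(33/34) = -log₂(0.9706)
I = 0.0431 bits


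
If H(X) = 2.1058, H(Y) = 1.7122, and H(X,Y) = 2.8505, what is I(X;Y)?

I(X;Y) = H(X) + H(Y) - H(X,Y)
I(X;Y) = 2.1058 + 1.7122 - 2.8505 = 0.9675 bits


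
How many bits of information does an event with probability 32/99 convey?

Information content I(x) = -log₂(p(x))
I = -log₂(32/99) = -log₂(0.3232)
I = 1.6294 bits


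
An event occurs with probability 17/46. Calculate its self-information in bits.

Information content I(x) = -log₂(p(x))
I = -log₂(17/46) = -log₂(0.3696)
I = 1.4361 bits


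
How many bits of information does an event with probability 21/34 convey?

Information content I(x) = -log₂(p(x))
I = -log₂(21/34) = -log₂(0.6176)
I = 0.6951 bits


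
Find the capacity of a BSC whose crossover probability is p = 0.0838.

For BSC with error probability p:
C = 1 - H(p) where H(p) is binary entropy
H(0.0838) = -0.0838 × log₂(0.0838) - 0.9162 × log₂(0.9162)
H(p) = 0.4154
C = 1 - 0.4154 = 0.5846 bits/use


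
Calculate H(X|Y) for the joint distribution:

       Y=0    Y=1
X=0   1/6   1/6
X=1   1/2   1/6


H(X|Y) = Σ_y p(y) H(X|Y=y)
  p(Y=0) = 2/3, H(X|Y=0) = 0.8113
  p(Y=1) = 1/3, H(X|Y=1) = 1.0000
H(X|Y) = 0.6667×0.8113 + 0.3333×1.0000 = 0.8742 bits


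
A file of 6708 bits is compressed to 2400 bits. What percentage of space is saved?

Space savings = (1 - Compressed/Original) × 100%
= (1 - 2400/6708) × 100%
= 64.22%


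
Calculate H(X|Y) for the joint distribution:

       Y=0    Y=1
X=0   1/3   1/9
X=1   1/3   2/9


H(X|Y) = Σ_y p(y) H(X|Y=y)
  p(Y=0) = 2/3, H(X|Y=0) = 1.0000
  p(Y=1) = 1/3, H(X|Y=1) = 0.9183
H(X|Y) = 0.6667×1.0000 + 0.3333×0.9183 = 0.9728 bits


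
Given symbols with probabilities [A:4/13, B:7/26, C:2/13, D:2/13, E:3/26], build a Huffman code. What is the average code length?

Huffman tree construction:
Combine smallest probabilities repeatedly
Resulting codes:
  A: 11 (length 2)
  B: 01 (length 2)
  C: 101 (length 3)
  D: 00 (length 2)
  E: 100 (length 3)
Average length = Σ p(s) × length(s) = 2.2692 bits


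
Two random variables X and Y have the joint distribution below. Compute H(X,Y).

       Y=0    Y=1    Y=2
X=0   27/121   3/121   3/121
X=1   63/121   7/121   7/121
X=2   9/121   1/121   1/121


H(X,Y) = -Σ p(x,y) log₂ p(x,y)
  p(0,0)=27/121: -0.2231 × log₂(0.2231) = 0.4829
  p(0,1)=3/121: -0.0248 × log₂(0.0248) = 0.1322
  p(0,2)=3/121: -0.0248 × log₂(0.0248) = 0.1322
  p(1,0)=63/121: -0.5207 × log₂(0.5207) = 0.4902
  p(1,1)=7/121: -0.0579 × log₂(0.0579) = 0.2379
  p(1,2)=7/121: -0.0579 × log₂(0.0579) = 0.2379
  p(2,0)=9/121: -0.0744 × log₂(0.0744) = 0.2788
  p(2,1)=1/121: -0.0083 × log₂(0.0083) = 0.0572
  p(2,2)=1/121: -0.0083 × log₂(0.0083) = 0.0572
H(X,Y) = 2.1065 bits


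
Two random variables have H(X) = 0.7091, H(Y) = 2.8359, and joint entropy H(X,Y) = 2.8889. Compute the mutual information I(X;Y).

I(X;Y) = H(X) + H(Y) - H(X,Y)
I(X;Y) = 0.7091 + 2.8359 - 2.8889 = 0.6561 bits


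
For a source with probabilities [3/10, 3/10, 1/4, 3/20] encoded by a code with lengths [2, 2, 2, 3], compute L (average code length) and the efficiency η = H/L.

Average length L = Σ p_i × l_i = 2.1500 bits
Entropy H = 1.9527 bits
Efficiency η = H/L × 100% = 90.82%


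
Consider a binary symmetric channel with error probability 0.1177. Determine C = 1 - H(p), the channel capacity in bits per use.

For BSC with error probability p:
C = 1 - H(p) where H(p) is binary entropy
H(0.1177) = -0.1177 × log₂(0.1177) - 0.8823 × log₂(0.8823)
H(p) = 0.5227
C = 1 - 0.5227 = 0.4773 bits/use


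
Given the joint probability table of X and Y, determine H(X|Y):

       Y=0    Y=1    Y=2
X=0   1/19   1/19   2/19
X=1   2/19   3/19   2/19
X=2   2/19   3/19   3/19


H(X|Y) = Σ_y p(y) H(X|Y=y)
  p(Y=0) = 5/19, H(X|Y=0) = 1.5219
  p(Y=1) = 7/19, H(X|Y=1) = 1.4488
  p(Y=2) = 7/19, H(X|Y=2) = 1.5567
H(X|Y) = 0.2632×1.5219 + 0.3684×1.4488 + 0.3684×1.5567 = 1.5078 bits


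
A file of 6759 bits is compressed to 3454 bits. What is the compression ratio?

Compression ratio = Original / Compressed
= 6759 / 3454 = 1.96:1


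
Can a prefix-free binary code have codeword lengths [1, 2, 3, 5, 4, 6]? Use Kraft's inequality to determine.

Kraft inequality: Σ 2^(-l_i) ≤ 1 for prefix-free code
Calculating: 2^(-1) + 2^(-2) + 2^(-3) + 2^(-5) + 2^(-4) + 2^(-6)
= 0.5 + 0.25 + 0.125 + 0.03125 + 0.0625 + 0.015625
= 0.9844
Since 0.9844 ≤ 1, prefix-free code exists


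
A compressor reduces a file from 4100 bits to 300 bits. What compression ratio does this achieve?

Compression ratio = Original / Compressed
= 4100 / 300 = 13.67:1


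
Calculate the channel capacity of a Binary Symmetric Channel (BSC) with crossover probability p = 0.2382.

For BSC with error probability p:
C = 1 - H(p) where H(p) is binary entropy
H(0.2382) = -0.2382 × log₂(0.2382) - 0.7618 × log₂(0.7618)
H(p) = 0.7920
C = 1 - 0.7920 = 0.2080 bits/use


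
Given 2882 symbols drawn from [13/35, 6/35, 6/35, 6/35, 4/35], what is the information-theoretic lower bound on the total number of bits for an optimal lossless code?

Entropy H = 2.1969 bits/symbol
Minimum bits = H × n = 2.1969 × 2882
= 6331.33 bits


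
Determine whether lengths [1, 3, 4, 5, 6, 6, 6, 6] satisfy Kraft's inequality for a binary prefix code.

Kraft inequality: Σ 2^(-l_i) ≤ 1 for prefix-free code
Calculating: 2^(-1) + 2^(-3) + 2^(-4) + 2^(-5) + 2^(-6) + 2^(-6) + 2^(-6) + 2^(-6)
= 0.5 + 0.125 + 0.0625 + 0.03125 + 0.015625 + 0.015625 + 0.015625 + 0.015625
= 0.7812
Since 0.7812 ≤ 1, prefix-free code exists


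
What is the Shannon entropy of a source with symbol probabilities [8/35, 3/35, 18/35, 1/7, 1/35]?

H(X) = -Σ p(x) log₂ p(x)
  -8/35 × log₂(8/35) = 0.4867
  -3/35 × log₂(3/35) = 0.3038
  -18/35 × log₂(18/35) = 0.4934
  -1/7 × log₂(1/7) = 0.4011
  -1/35 × log₂(1/35) = 0.1466
H(X) = 1.8315 bits


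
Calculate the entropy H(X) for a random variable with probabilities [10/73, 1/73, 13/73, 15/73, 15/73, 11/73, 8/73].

H(X) = -Σ p(x) log₂ p(x)
  -10/73 × log₂(10/73) = 0.3929
  -1/73 × log₂(1/73) = 0.0848
  -13/73 × log₂(13/73) = 0.4433
  -15/73 × log₂(15/73) = 0.4691
  -15/73 × log₂(15/73) = 0.4691
  -11/73 × log₂(11/73) = 0.4114
  -8/73 × log₂(8/73) = 0.3496
H(X) = 2.6202 bits


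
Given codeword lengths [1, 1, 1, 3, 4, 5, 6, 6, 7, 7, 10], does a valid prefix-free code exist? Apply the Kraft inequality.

Kraft inequality: Σ 2^(-l_i) ≤ 1 for prefix-free code
Calculating: 2^(-1) + 2^(-1) + 2^(-1) + 2^(-3) + 2^(-4) + 2^(-5) + 2^(-6) + 2^(-6) + 2^(-7) + 2^(-7) + 2^(-10)
= 0.5 + 0.5 + 0.5 + 0.125 + 0.0625 + 0.03125 + 0.015625 + 0.015625 + 0.0078125 + 0.0078125 + 0.0009765625
= 1.7666
Since 1.7666 > 1, prefix-free code does not exist


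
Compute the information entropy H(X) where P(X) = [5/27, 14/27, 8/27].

H(X) = -Σ p(x) log₂ p(x)
  -5/27 × log₂(5/27) = 0.4505
  -14/27 × log₂(14/27) = 0.4913
  -8/27 × log₂(8/27) = 0.5200
H(X) = 1.4618 bits


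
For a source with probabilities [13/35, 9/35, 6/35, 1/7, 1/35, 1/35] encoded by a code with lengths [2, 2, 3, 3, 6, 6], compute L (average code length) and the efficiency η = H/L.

Average length L = Σ p_i × l_i = 2.5429 bits
Entropy H = 2.1649 bits
Efficiency η = H/L × 100% = 85.14%


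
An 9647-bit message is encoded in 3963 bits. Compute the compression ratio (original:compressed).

Compression ratio = Original / Compressed
= 9647 / 3963 = 2.43:1


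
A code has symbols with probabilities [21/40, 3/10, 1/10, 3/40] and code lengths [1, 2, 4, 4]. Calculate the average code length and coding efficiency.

Average length L = Σ p_i × l_i = 1.8250 bits
Entropy H = 1.6216 bits
Efficiency η = H/L × 100% = 88.85%


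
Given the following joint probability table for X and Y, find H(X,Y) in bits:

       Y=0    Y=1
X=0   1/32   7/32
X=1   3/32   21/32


H(X,Y) = -Σ p(x,y) log₂ p(x,y)
  p(0,0)=1/32: -0.0312 × log₂(0.0312) = 0.1562
  p(0,1)=7/32: -0.2188 × log₂(0.2188) = 0.4796
  p(1,0)=3/32: -0.0938 × log₂(0.0938) = 0.3202
  p(1,1)=21/32: -0.6562 × log₂(0.6562) = 0.3988
H(X,Y) = 1.3548 bits


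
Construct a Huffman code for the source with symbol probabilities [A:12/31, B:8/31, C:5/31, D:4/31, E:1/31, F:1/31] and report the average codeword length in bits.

Huffman tree construction:
Combine smallest probabilities repeatedly
Resulting codes:
  A: 0 (length 1)
  B: 10 (length 2)
  C: 110 (length 3)
  D: 1111 (length 4)
  E: 11100 (length 5)
  F: 11101 (length 5)
Average length = Σ p(s) × length(s) = 2.2258 bits


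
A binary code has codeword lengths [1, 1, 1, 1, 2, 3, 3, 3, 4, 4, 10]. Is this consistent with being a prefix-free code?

Kraft inequality: Σ 2^(-l_i) ≤ 1 for prefix-free code
Calculating: 2^(-1) + 2^(-1) + 2^(-1) + 2^(-1) + 2^(-2) + 2^(-3) + 2^(-3) + 2^(-3) + 2^(-4) + 2^(-4) + 2^(-10)
= 0.5 + 0.5 + 0.5 + 0.5 + 0.25 + 0.125 + 0.125 + 0.125 + 0.0625 + 0.0625 + 0.0009765625
= 2.7510
Since 2.7510 > 1, prefix-free code does not exist


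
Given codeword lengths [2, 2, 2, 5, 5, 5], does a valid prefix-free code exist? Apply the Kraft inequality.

Kraft inequality: Σ 2^(-l_i) ≤ 1 for prefix-free code
Calculating: 2^(-2) + 2^(-2) + 2^(-2) + 2^(-5) + 2^(-5) + 2^(-5)
= 0.25 + 0.25 + 0.25 + 0.03125 + 0.03125 + 0.03125
= 0.8438
Since 0.8438 ≤ 1, prefix-free code exists


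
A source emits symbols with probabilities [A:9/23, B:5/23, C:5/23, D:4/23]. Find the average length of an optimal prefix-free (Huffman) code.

Huffman tree construction:
Combine smallest probabilities repeatedly
Resulting codes:
  A: 11 (length 2)
  B: 01 (length 2)
  C: 10 (length 2)
  D: 00 (length 2)
Average length = Σ p(s) × length(s) = 2.0000 bits


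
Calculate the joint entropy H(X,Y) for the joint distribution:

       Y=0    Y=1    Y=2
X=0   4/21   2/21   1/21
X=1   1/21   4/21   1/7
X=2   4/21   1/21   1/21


H(X,Y) = -Σ p(x,y) log₂ p(x,y)
  p(0,0)=4/21: -0.1905 × log₂(0.1905) = 0.4557
  p(0,1)=2/21: -0.0952 × log₂(0.0952) = 0.3231
  p(0,2)=1/21: -0.0476 × log₂(0.0476) = 0.2092
  p(1,0)=1/21: -0.0476 × log₂(0.0476) = 0.2092
  p(1,1)=4/21: -0.1905 × log₂(0.1905) = 0.4557
  p(1,2)=1/7: -0.1429 × log₂(0.1429) = 0.4011
  p(2,0)=4/21: -0.1905 × log₂(0.1905) = 0.4557
  p(2,1)=1/21: -0.0476 × log₂(0.0476) = 0.2092
  p(2,2)=1/21: -0.0476 × log₂(0.0476) = 0.2092
H(X,Y) = 2.9278 bits


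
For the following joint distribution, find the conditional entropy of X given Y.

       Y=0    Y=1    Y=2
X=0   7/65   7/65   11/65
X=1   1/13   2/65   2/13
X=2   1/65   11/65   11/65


H(X|Y) = Σ_y p(y) H(X|Y=y)
  p(Y=0) = 1/5, H(X|Y=0) = 1.2957
  p(Y=1) = 4/13, H(X|Y=1) = 1.3367
  p(Y=2) = 32/65, H(X|Y=2) = 1.5835
H(X|Y) = 0.2000×1.2957 + 0.3077×1.3367 + 0.4923×1.5835 = 1.4500 bits


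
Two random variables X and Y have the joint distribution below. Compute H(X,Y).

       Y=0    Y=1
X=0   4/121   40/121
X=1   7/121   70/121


H(X,Y) = -Σ p(x,y) log₂ p(x,y)
  p(0,0)=4/121: -0.0331 × log₂(0.0331) = 0.1626
  p(0,1)=40/121: -0.3306 × log₂(0.3306) = 0.5279
  p(1,0)=7/121: -0.0579 × log₂(0.0579) = 0.2379
  p(1,1)=70/121: -0.5785 × log₂(0.5785) = 0.4568
H(X,Y) = 1.3852 bits


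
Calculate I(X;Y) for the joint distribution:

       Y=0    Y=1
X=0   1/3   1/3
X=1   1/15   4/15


H(X) = 0.9183, H(Y) = 0.9710, H(X,Y) = 1.8256
I(X;Y) = H(X) + H(Y) - H(X,Y) = 0.0636 bits


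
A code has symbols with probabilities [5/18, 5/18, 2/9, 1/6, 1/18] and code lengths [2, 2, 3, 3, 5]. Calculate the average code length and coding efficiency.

Average length L = Σ p_i × l_i = 2.5556 bits
Entropy H = 2.1714 bits
Efficiency η = H/L × 100% = 84.97%


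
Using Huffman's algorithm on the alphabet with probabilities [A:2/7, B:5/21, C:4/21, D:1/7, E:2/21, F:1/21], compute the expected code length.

Huffman tree construction:
Combine smallest probabilities repeatedly
Resulting codes:
  A: 10 (length 2)
  B: 01 (length 2)
  C: 00 (length 2)
  D: 110 (length 3)
  E: 1111 (length 4)
  F: 1110 (length 4)
Average length = Σ p(s) × length(s) = 2.4286 bits


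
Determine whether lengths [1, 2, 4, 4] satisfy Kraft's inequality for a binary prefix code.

Kraft inequality: Σ 2^(-l_i) ≤ 1 for prefix-free code
Calculating: 2^(-1) + 2^(-2) + 2^(-4) + 2^(-4)
= 0.5 + 0.25 + 0.0625 + 0.0625
= 0.8750
Since 0.8750 ≤ 1, prefix-free code exists


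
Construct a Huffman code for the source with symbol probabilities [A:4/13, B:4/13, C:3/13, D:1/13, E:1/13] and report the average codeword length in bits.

Huffman tree construction:
Combine smallest probabilities repeatedly
Resulting codes:
  A: 10 (length 2)
  B: 11 (length 2)
  C: 01 (length 2)
  D: 000 (length 3)
  E: 001 (length 3)
Average length = Σ p(s) × length(s) = 2.1538 bits


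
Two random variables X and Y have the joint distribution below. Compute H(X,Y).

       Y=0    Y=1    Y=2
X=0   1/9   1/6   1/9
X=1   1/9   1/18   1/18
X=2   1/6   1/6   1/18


H(X,Y) = -Σ p(x,y) log₂ p(x,y)
  p(0,0)=1/9: -0.1111 × log₂(0.1111) = 0.3522
  p(0,1)=1/6: -0.1667 × log₂(0.1667) = 0.4308
  p(0,2)=1/9: -0.1111 × log₂(0.1111) = 0.3522
  p(1,0)=1/9: -0.1111 × log₂(0.1111) = 0.3522
  p(1,1)=1/18: -0.0556 × log₂(0.0556) = 0.2317
  p(1,2)=1/18: -0.0556 × log₂(0.0556) = 0.2317
  p(2,0)=1/6: -0.1667 × log₂(0.1667) = 0.4308
  p(2,1)=1/6: -0.1667 × log₂(0.1667) = 0.4308
  p(2,2)=1/18: -0.0556 × log₂(0.0556) = 0.2317
H(X,Y) = 3.0441 bits


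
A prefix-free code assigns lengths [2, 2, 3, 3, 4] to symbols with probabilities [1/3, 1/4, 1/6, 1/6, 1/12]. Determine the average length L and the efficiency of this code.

Average length L = Σ p_i × l_i = 2.5000 bits
Entropy H = 2.1887 bits
Efficiency η = H/L × 100% = 87.55%


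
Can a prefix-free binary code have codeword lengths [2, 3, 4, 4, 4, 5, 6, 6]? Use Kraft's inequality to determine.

Kraft inequality: Σ 2^(-l_i) ≤ 1 for prefix-free code
Calculating: 2^(-2) + 2^(-3) + 2^(-4) + 2^(-4) + 2^(-4) + 2^(-5) + 2^(-6) + 2^(-6)
= 0.25 + 0.125 + 0.0625 + 0.0625 + 0.0625 + 0.03125 + 0.015625 + 0.015625
= 0.6250
Since 0.6250 ≤ 1, prefix-free code exists


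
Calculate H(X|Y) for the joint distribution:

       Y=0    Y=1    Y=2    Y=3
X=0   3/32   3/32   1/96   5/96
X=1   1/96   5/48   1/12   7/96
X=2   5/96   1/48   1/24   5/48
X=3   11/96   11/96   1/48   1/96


H(X|Y) = Σ_y p(y) H(X|Y=y)
  p(Y=0) = 13/48, H(X|Y=0) = 1.6930
  p(Y=1) = 1/3, H(X|Y=1) = 1.8187
  p(Y=2) = 5/32, H(X|Y=2) = 1.6402
  p(Y=3) = 23/96, H(X|Y=3) = 1.7201
H(X|Y) = 0.2708×1.6930 + 0.3333×1.8187 + 0.1562×1.6402 + 0.2396×1.7201 = 1.7331 bits


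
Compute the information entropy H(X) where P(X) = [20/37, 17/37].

H(X) = -Σ p(x) log₂ p(x)
  -20/37 × log₂(20/37) = 0.4797
  -17/37 × log₂(17/37) = 0.5155
H(X) = 0.9953 bits


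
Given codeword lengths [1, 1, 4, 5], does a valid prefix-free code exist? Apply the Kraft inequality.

Kraft inequality: Σ 2^(-l_i) ≤ 1 for prefix-free code
Calculating: 2^(-1) + 2^(-1) + 2^(-4) + 2^(-5)
= 0.5 + 0.5 + 0.0625 + 0.03125
= 1.0938
Since 1.0938 > 1, prefix-free code does not exist


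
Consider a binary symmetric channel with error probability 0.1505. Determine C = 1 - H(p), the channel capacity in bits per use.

For BSC with error probability p:
C = 1 - H(p) where H(p) is binary entropy
H(0.1505) = -0.1505 × log₂(0.1505) - 0.8495 × log₂(0.8495)
H(p) = 0.6111
C = 1 - 0.6111 = 0.3889 bits/use


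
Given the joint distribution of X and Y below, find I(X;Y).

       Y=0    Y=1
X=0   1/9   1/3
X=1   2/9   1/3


H(X) = 0.9911, H(Y) = 0.9183, H(X,Y) = 1.8911
I(X;Y) = H(X) + H(Y) - H(X,Y) = 0.0183 bits


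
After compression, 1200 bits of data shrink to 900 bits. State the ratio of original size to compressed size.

Compression ratio = Original / Compressed
= 1200 / 900 = 1.33:1


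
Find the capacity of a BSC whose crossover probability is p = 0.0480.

For BSC with error probability p:
C = 1 - H(p) where H(p) is binary entropy
H(0.0480) = -0.0480 × log₂(0.0480) - 0.9520 × log₂(0.9520)
H(p) = 0.2778
C = 1 - 0.2778 = 0.7222 bits/use


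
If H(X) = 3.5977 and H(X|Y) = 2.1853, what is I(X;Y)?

I(X;Y) = H(X) - H(X|Y)
I(X;Y) = 3.5977 - 2.1853 = 1.4124 bits


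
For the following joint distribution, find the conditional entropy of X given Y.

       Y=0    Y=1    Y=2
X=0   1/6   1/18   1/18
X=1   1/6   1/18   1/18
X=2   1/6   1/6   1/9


H(X|Y) = Σ_y p(y) H(X|Y=y)
  p(Y=0) = 1/2, H(X|Y=0) = 1.5850
  p(Y=1) = 5/18, H(X|Y=1) = 1.3710
  p(Y=2) = 2/9, H(X|Y=2) = 1.5000
H(X|Y) = 0.5000×1.5850 + 0.2778×1.3710 + 0.2222×1.5000 = 1.5066 bits


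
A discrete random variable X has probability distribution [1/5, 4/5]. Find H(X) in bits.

H(X) = -Σ p(x) log₂ p(x)
  -1/5 × log₂(1/5) = 0.4644
  -4/5 × log₂(4/5) = 0.2575
H(X) = 0.7219 bits


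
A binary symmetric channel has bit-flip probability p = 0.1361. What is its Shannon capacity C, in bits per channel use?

For BSC with error probability p:
C = 1 - H(p) where H(p) is binary entropy
H(0.1361) = -0.1361 × log₂(0.1361) - 0.8639 × log₂(0.8639)
H(p) = 0.5739
C = 1 - 0.5739 = 0.4261 bits/use


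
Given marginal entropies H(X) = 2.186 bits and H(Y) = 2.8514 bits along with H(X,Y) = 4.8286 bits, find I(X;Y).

I(X;Y) = H(X) + H(Y) - H(X,Y)
I(X;Y) = 2.186 + 2.8514 - 4.8286 = 0.2088 bits


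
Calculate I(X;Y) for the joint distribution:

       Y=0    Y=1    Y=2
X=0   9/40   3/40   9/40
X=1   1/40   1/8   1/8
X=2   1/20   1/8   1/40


H(X) = 1.4646, H(Y) = 1.5787, H(X,Y) = 2.8559
I(X;Y) = H(X) + H(Y) - H(X,Y) = 0.1875 bits


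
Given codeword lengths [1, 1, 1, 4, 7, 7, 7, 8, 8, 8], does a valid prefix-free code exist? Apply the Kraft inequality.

Kraft inequality: Σ 2^(-l_i) ≤ 1 for prefix-free code
Calculating: 2^(-1) + 2^(-1) + 2^(-1) + 2^(-4) + 2^(-7) + 2^(-7) + 2^(-7) + 2^(-8) + 2^(-8) + 2^(-8)
= 0.5 + 0.5 + 0.5 + 0.0625 + 0.0078125 + 0.0078125 + 0.0078125 + 0.00390625 + 0.00390625 + 0.00390625
= 1.5977
Since 1.5977 > 1, prefix-free code does not exist


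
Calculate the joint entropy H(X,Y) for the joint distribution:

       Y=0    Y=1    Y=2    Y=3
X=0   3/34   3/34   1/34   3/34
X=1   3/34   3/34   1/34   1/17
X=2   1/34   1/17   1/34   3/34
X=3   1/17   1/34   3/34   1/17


H(X,Y) = -Σ p(x,y) log₂ p(x,y)
  p(0,0)=3/34: -0.0882 × log₂(0.0882) = 0.3090
  p(0,1)=3/34: -0.0882 × log₂(0.0882) = 0.3090
  p(0,2)=1/34: -0.0294 × log₂(0.0294) = 0.1496
  p(0,3)=3/34: -0.0882 × log₂(0.0882) = 0.3090
  p(1,0)=3/34: -0.0882 × log₂(0.0882) = 0.3090
  p(1,1)=3/34: -0.0882 × log₂(0.0882) = 0.3090
  p(1,2)=1/34: -0.0294 × log₂(0.0294) = 0.1496
  p(1,3)=1/17: -0.0588 × log₂(0.0588) = 0.2404
  p(2,0)=1/34: -0.0294 × log₂(0.0294) = 0.1496
  p(2,1)=1/17: -0.0588 × log₂(0.0588) = 0.2404
  p(2,2)=1/34: -0.0294 × log₂(0.0294) = 0.1496
  p(2,3)=3/34: -0.0882 × log₂(0.0882) = 0.3090
  p(3,0)=1/17: -0.0588 × log₂(0.0588) = 0.2404
  p(3,1)=1/34: -0.0294 × log₂(0.0294) = 0.1496
  p(3,2)=3/34: -0.0882 × log₂(0.0882) = 0.3090
  p(3,3)=1/17: -0.0588 × log₂(0.0588) = 0.2404
H(X,Y) = 3.8732 bits


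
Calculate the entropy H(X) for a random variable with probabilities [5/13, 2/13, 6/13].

H(X) = -Σ p(x) log₂ p(x)
  -5/13 × log₂(5/13) = 0.5302
  -2/13 × log₂(2/13) = 0.4155
  -6/13 × log₂(6/13) = 0.5148
H(X) = 1.4605 bits


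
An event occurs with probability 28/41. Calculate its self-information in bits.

Information content I(x) = -log₂(p(x))
I = -log₂(28/41) = -log₂(0.6829)
I = 0.5502 bits


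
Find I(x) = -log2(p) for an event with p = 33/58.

Information content I(x) = -log₂(p(x))
I = -log₂(33/58) = -log₂(0.5690)
I = 0.8136 bits


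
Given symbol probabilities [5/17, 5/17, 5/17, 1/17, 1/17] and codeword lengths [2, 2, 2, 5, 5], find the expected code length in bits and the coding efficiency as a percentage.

Average length L = Σ p_i × l_i = 2.3529 bits
Entropy H = 2.0387 bits
Efficiency η = H/L × 100% = 86.64%


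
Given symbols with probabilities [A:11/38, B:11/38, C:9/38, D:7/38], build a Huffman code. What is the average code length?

Huffman tree construction:
Combine smallest probabilities repeatedly
Resulting codes:
  A: 10 (length 2)
  B: 11 (length 2)
  C: 01 (length 2)
  D: 00 (length 2)
Average length = Σ p(s) × length(s) = 2.0000 bits


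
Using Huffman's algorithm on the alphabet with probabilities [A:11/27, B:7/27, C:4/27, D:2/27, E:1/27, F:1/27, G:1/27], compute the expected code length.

Huffman tree construction:
Combine smallest probabilities repeatedly
Resulting codes:
  A: 0 (length 1)
  B: 10 (length 2)
  C: 110 (length 3)
  D: 11111 (length 5)
  E: 11100 (length 5)
  F: 11101 (length 5)
  G: 11110 (length 5)
Average length = Σ p(s) × length(s) = 2.2963 bits


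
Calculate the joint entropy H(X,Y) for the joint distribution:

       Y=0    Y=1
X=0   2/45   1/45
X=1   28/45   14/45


H(X,Y) = -Σ p(x,y) log₂ p(x,y)
  p(0,0)=2/45: -0.0444 × log₂(0.0444) = 0.1996
  p(0,1)=1/45: -0.0222 × log₂(0.0222) = 0.1220
  p(1,0)=28/45: -0.6222 × log₂(0.6222) = 0.4259
  p(1,1)=14/45: -0.3111 × log₂(0.3111) = 0.5241
H(X,Y) = 1.2717 bits


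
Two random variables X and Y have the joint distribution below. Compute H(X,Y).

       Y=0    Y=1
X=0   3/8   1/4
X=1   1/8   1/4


H(X,Y) = -Σ p(x,y) log₂ p(x,y)
  p(0,0)=3/8: -0.3750 × log₂(0.3750) = 0.5306
  p(0,1)=1/4: -0.2500 × log₂(0.2500) = 0.5000
  p(1,0)=1/8: -0.1250 × log₂(0.1250) = 0.3750
  p(1,1)=1/4: -0.2500 × log₂(0.2500) = 0.5000
H(X,Y) = 1.9056 bits
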